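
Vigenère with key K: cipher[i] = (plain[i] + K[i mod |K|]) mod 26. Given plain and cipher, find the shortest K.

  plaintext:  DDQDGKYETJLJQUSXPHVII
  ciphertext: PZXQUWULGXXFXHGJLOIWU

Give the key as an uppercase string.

MWHNO

  i= 0: P-D = 12 → M
  i= 1: Z-D = 22 → W
  i= 2: X-Q =  7 → H
  i= 3: Q-D = 13 → N
  i= 4: U-G = 14 → O
  i= 5: W-K = 12 → M
  i= 6: U-Y = 22 → W
  i= 7: L-E =  7 → H
  i= 8: G-T = 13 → N
  i= 9: X-J = 14 → O
  i=10: X-L = 12 → M
  i=11: F-J = 22 → W
  i=12: X-Q =  7 → H
  i=13: H-U = 13 → N
  i=14: G-S = 14 → O
  i=15: J-X = 12 → M
  i=16: L-P = 22 → W
  i=17: O-H =  7 → H
  i=18: I-V = 13 → N
  i=19: W-I = 14 → O
  i=20: U-I = 12 → M
  shifts repeat with period 5: MWHNO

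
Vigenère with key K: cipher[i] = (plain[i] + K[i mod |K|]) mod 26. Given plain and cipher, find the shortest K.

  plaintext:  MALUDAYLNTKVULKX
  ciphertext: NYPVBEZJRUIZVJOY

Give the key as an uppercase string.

  i= 0: N-M =  1 → B
  i= 1: Y-A = 24 → Y
  i= 2: P-L =  4 → E
  i= 3: V-U =  1 → B
  i= 4: B-D = 24 → Y
  i= 5: E-A =  4 → E
  i= 6: Z-Y =  1 → B
  i= 7: J-L = 24 → Y
  i= 8: R-N =  4 → E
  i= 9: U-T =  1 → B
  i=10: I-K = 24 → Y
  i=11: Z-V =  4 → E
  i=12: V-U =  1 → B
  i=13: J-L = 24 → Y
  i=14: O-K =  4 → E
  i=15: Y-X =  1 → B
  shifts repeat with period 3: BYE

BYE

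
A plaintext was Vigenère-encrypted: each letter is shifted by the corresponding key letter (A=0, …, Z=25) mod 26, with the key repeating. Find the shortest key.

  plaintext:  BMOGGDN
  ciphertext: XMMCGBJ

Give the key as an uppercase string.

  i= 0: X-B = 22 → W
  i= 1: M-M =  0 → A
  i= 2: M-O = 24 → Y
  i= 3: C-G = 22 → W
  i= 4: G-G =  0 → A
  i= 5: B-D = 24 → Y
  i= 6: J-N = 22 → W
  shifts repeat with period 3: WAY

WAY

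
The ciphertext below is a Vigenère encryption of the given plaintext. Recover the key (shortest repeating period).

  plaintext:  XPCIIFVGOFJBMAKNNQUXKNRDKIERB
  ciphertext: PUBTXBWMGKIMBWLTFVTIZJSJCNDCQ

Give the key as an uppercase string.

SFZLPWBG

  i= 0: P-X = 18 → S
  i= 1: U-P =  5 → F
  i= 2: B-C = 25 → Z
  i= 3: T-I = 11 → L
  i= 4: X-I = 15 → P
  i= 5: B-F = 22 → W
  i= 6: W-V =  1 → B
  i= 7: M-G =  6 → G
  i= 8: G-O = 18 → S
  i= 9: K-F =  5 → F
  i=10: I-J = 25 → Z
  i=11: M-B = 11 → L
  i=12: B-M = 15 → P
  i=13: W-A = 22 → W
  i=14: L-K =  1 → B
  i=15: T-N =  6 → G
  i=16: F-N = 18 → S
  i=17: V-Q =  5 → F
  i=18: T-U = 25 → Z
  i=19: I-X = 11 → L
  i=20: Z-K = 15 → P
  i=21: J-N = 22 → W
  i=22: S-R =  1 → B
  i=23: J-D =  6 → G
  i=24: C-K = 18 → S
  i=25: N-I =  5 → F
  i=26: D-E = 25 → Z
  i=27: C-R = 11 → L
  i=28: Q-B = 15 → P
  shifts repeat with period 8: SFZLPWBG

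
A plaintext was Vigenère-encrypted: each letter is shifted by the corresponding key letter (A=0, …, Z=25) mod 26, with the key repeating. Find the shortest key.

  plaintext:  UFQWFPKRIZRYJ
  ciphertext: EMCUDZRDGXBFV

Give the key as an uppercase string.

  i= 0: E-U = 10 → K
  i= 1: M-F =  7 → H
  i= 2: C-Q = 12 → M
  i= 3: U-W = 24 → Y
  i= 4: D-F = 24 → Y
  i= 5: Z-P = 10 → K
  i= 6: R-K =  7 → H
  i= 7: D-R = 12 → M
  i= 8: G-I = 24 → Y
  i= 9: X-Z = 24 → Y
  i=10: B-R = 10 → K
  i=11: F-Y =  7 → H
  i=12: V-J = 12 → M
  shifts repeat with period 5: KHMYY

KHMYY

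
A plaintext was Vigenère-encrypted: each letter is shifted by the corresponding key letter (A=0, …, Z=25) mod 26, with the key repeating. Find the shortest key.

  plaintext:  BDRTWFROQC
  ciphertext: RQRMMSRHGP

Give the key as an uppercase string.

  i= 0: R-B = 16 → Q
  i= 1: Q-D = 13 → N
  i= 2: R-R =  0 → A
  i= 3: M-T = 19 → T
  i= 4: M-W = 16 → Q
  i= 5: S-F = 13 → N
  i= 6: R-R =  0 → A
  i= 7: H-O = 19 → T
  i= 8: G-Q = 16 → Q
  i= 9: P-C = 13 → N
  shifts repeat with period 4: QNAT

QNAT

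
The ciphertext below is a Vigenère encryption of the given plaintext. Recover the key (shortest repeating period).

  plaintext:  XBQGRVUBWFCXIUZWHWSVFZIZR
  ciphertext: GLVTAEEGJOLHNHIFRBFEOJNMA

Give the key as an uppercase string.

  i= 0: G-X =  9 → J
  i= 1: L-B = 10 → K
  i= 2: V-Q =  5 → F
  i= 3: T-G = 13 → N
  i= 4: A-R =  9 → J
  i= 5: E-V =  9 → J
  i= 6: E-U = 10 → K
  i= 7: G-B =  5 → F
  i= 8: J-W = 13 → N
  i= 9: O-F =  9 → J
  i=10: L-C =  9 → J
  i=11: H-X = 10 → K
  i=12: N-I =  5 → F
  i=13: H-U = 13 → N
  i=14: I-Z =  9 → J
  i=15: F-W =  9 → J
  i=16: R-H = 10 → K
  i=17: B-W =  5 → F
  i=18: F-S = 13 → N
  i=19: E-V =  9 → J
  i=20: O-F =  9 → J
  i=21: J-Z = 10 → K
  i=22: N-I =  5 → F
  i=23: M-Z = 13 → N
  i=24: A-R =  9 → J
  shifts repeat with period 5: JKFNJ

JKFNJ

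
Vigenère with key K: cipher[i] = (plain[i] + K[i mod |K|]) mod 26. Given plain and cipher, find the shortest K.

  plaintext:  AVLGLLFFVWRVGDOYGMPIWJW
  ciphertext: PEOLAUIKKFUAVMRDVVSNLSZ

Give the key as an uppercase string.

  i= 0: P-A = 15 → P
  i= 1: E-V =  9 → J
  i= 2: O-L =  3 → D
  i= 3: L-G =  5 → F
  i= 4: A-L = 15 → P
  i= 5: U-L =  9 → J
  i= 6: I-F =  3 → D
  i= 7: K-F =  5 → F
  i= 8: K-V = 15 → P
  i= 9: F-W =  9 → J
  i=10: U-R =  3 → D
  i=11: A-V =  5 → F
  i=12: V-G = 15 → P
  i=13: M-D =  9 → J
  i=14: R-O =  3 → D
  i=15: D-Y =  5 → F
  i=16: V-G = 15 → P
  i=17: V-M =  9 → J
  i=18: S-P =  3 → D
  i=19: N-I =  5 → F
  i=20: L-W = 15 → P
  i=21: S-J =  9 → J
  i=22: Z-W =  3 → D
  shifts repeat with period 4: PJDF

PJDF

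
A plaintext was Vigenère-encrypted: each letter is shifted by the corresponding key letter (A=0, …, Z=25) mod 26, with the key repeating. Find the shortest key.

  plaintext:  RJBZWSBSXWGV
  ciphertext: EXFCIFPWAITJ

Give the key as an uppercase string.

  i= 0: E-R = 13 → N
  i= 1: X-J = 14 → O
  i= 2: F-B =  4 → E
  i= 3: C-Z =  3 → D
  i= 4: I-W = 12 → M
  i= 5: F-S = 13 → N
  i= 6: P-B = 14 → O
  i= 7: W-S =  4 → E
  i= 8: A-X =  3 → D
  i= 9: I-W = 12 → M
  i=10: T-G = 13 → N
  i=11: J-V = 14 → O
  shifts repeat with period 5: NOEDM

NOEDM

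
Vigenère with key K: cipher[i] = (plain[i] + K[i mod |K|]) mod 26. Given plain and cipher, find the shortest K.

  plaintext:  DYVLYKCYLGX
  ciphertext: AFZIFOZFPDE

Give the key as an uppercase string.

XHE

  i= 0: A-D = 23 → X
  i= 1: F-Y =  7 → H
  i= 2: Z-V =  4 → E
  i= 3: I-L = 23 → X
  i= 4: F-Y =  7 → H
  i= 5: O-K =  4 → E
  i= 6: Z-C = 23 → X
  i= 7: F-Y =  7 → H
  i= 8: P-L =  4 → E
  i= 9: D-G = 23 → X
  i=10: E-X =  7 → H
  shifts repeat with period 3: XHE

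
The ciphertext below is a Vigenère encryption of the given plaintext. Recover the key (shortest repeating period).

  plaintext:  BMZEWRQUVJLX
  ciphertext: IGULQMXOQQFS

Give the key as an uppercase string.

HUV

  i= 0: I-B =  7 → H
  i= 1: G-M = 20 → U
  i= 2: U-Z = 21 → V
  i= 3: L-E =  7 → H
  i= 4: Q-W = 20 → U
  i= 5: M-R = 21 → V
  i= 6: X-Q =  7 → H
  i= 7: O-U = 20 → U
  i= 8: Q-V = 21 → V
  i= 9: Q-J =  7 → H
  i=10: F-L = 20 → U
  i=11: S-X = 21 → V
  shifts repeat with period 3: HUV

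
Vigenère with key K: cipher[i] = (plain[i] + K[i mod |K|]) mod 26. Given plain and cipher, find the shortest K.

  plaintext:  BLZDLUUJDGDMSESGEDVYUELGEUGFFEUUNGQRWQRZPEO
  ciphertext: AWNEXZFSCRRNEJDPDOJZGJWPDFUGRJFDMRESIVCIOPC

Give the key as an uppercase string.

ZLOBMFLJ

  i= 0: A-B = 25 → Z
  i= 1: W-L = 11 → L
  i= 2: N-Z = 14 → O
  i= 3: E-D =  1 → B
  i= 4: X-L = 12 → M
  i= 5: Z-U =  5 → F
  i= 6: F-U = 11 → L
  i= 7: S-J =  9 → J
  i= 8: C-D = 25 → Z
  i= 9: R-G = 11 → L
  i=10: R-D = 14 → O
  i=11: N-M =  1 → B
  i=12: E-S = 12 → M
  i=13: J-E =  5 → F
  i=14: D-S = 11 → L
  i=15: P-G =  9 → J
  i=16: D-E = 25 → Z
  i=17: O-D = 11 → L
  i=18: J-V = 14 → O
  i=19: Z-Y =  1 → B
  i=20: G-U = 12 → M
  i=21: J-E =  5 → F
  i=22: W-L = 11 → L
  i=23: P-G =  9 → J
  i=24: D-E = 25 → Z
  i=25: F-U = 11 → L
  i=26: U-G = 14 → O
  i=27: G-F =  1 → B
  i=28: R-F = 12 → M
  i=29: J-E =  5 → F
  i=30: F-U = 11 → L
  i=31: D-U =  9 → J
  i=32: M-N = 25 → Z
  i=33: R-G = 11 → L
  i=34: E-Q = 14 → O
  i=35: S-R =  1 → B
  i=36: I-W = 12 → M
  i=37: V-Q =  5 → F
  i=38: C-R = 11 → L
  i=39: I-Z =  9 → J
  i=40: O-P = 25 → Z
  i=41: P-E = 11 → L
  i=42: C-O = 14 → O
  shifts repeat with period 8: ZLOBMFLJ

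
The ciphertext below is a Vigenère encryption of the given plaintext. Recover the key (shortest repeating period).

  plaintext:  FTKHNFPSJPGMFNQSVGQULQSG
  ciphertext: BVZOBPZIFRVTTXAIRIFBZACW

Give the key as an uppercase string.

  i= 0: B-F = 22 → W
  i= 1: V-T =  2 → C
  i= 2: Z-K = 15 → P
  i= 3: O-H =  7 → H
  i= 4: B-N = 14 → O
  i= 5: P-F = 10 → K
  i= 6: Z-P = 10 → K
  i= 7: I-S = 16 → Q
  i= 8: F-J = 22 → W
  i= 9: R-P =  2 → C
  i=10: V-G = 15 → P
  i=11: T-M =  7 → H
  i=12: T-F = 14 → O
  i=13: X-N = 10 → K
  i=14: A-Q = 10 → K
  i=15: I-S = 16 → Q
  i=16: R-V = 22 → W
  i=17: I-G =  2 → C
  i=18: F-Q = 15 → P
  i=19: B-U =  7 → H
  i=20: Z-L = 14 → O
  i=21: A-Q = 10 → K
  i=22: C-S = 10 → K
  i=23: W-G = 16 → Q
  shifts repeat with period 8: WCPHOKKQ

WCPHOKKQ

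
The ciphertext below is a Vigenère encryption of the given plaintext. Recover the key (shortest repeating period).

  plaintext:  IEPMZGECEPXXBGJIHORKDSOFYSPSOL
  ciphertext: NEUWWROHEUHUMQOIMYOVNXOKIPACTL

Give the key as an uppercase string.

  i= 0: N-I =  5 → F
  i= 1: E-E =  0 → A
  i= 2: U-P =  5 → F
  i= 3: W-M = 10 → K
  i= 4: W-Z = 23 → X
  i= 5: R-G = 11 → L
  i= 6: O-E = 10 → K
  i= 7: H-C =  5 → F
  i= 8: E-E =  0 → A
  i= 9: U-P =  5 → F
  i=10: H-X = 10 → K
  i=11: U-X = 23 → X
  i=12: M-B = 11 → L
  i=13: Q-G = 10 → K
  i=14: O-J =  5 → F
  i=15: I-I =  0 → A
  i=16: M-H =  5 → F
  i=17: Y-O = 10 → K
  i=18: O-R = 23 → X
  i=19: V-K = 11 → L
  i=20: N-D = 10 → K
  i=21: X-S =  5 → F
  i=22: O-O =  0 → A
  i=23: K-F =  5 → F
  i=24: I-Y = 10 → K
  i=25: P-S = 23 → X
  i=26: A-P = 11 → L
  i=27: C-S = 10 → K
  i=28: T-O =  5 → F
  i=29: L-L =  0 → A
  shifts repeat with period 7: FAFKXLK

FAFKXLK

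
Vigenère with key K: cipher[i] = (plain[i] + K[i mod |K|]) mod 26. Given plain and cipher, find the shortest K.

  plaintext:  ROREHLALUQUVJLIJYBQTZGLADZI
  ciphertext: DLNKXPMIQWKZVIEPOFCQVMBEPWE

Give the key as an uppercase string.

MXWGQE

  i= 0: D-R = 12 → M
  i= 1: L-O = 23 → X
  i= 2: N-R = 22 → W
  i= 3: K-E =  6 → G
  i= 4: X-H = 16 → Q
  i= 5: P-L =  4 → E
  i= 6: M-A = 12 → M
  i= 7: I-L = 23 → X
  i= 8: Q-U = 22 → W
  i= 9: W-Q =  6 → G
  i=10: K-U = 16 → Q
  i=11: Z-V =  4 → E
  i=12: V-J = 12 → M
  i=13: I-L = 23 → X
  i=14: E-I = 22 → W
  i=15: P-J =  6 → G
  i=16: O-Y = 16 → Q
  i=17: F-B =  4 → E
  i=18: C-Q = 12 → M
  i=19: Q-T = 23 → X
  i=20: V-Z = 22 → W
  i=21: M-G =  6 → G
  i=22: B-L = 16 → Q
  i=23: E-A =  4 → E
  i=24: P-D = 12 → M
  i=25: W-Z = 23 → X
  i=26: E-I = 22 → W
  shifts repeat with period 6: MXWGQE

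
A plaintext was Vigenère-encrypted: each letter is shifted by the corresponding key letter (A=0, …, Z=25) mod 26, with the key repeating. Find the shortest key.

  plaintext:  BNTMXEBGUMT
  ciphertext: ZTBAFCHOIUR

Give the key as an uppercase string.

YGIOI

  i= 0: Z-B = 24 → Y
  i= 1: T-N =  6 → G
  i= 2: B-T =  8 → I
  i= 3: A-M = 14 → O
  i= 4: F-X =  8 → I
  i= 5: C-E = 24 → Y
  i= 6: H-B =  6 → G
  i= 7: O-G =  8 → I
  i= 8: I-U = 14 → O
  i= 9: U-M =  8 → I
  i=10: R-T = 24 → Y
  shifts repeat with period 5: YGIOI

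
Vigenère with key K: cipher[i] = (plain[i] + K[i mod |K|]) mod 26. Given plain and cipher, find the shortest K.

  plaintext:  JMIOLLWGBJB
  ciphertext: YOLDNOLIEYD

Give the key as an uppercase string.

  i= 0: Y-J = 15 → P
  i= 1: O-M =  2 → C
  i= 2: L-I =  3 → D
  i= 3: D-O = 15 → P
  i= 4: N-L =  2 → C
  i= 5: O-L =  3 → D
  i= 6: L-W = 15 → P
  i= 7: I-G =  2 → C
  i= 8: E-B =  3 → D
  i= 9: Y-J = 15 → P
  i=10: D-B =  2 → C
  shifts repeat with period 3: PCD

PCD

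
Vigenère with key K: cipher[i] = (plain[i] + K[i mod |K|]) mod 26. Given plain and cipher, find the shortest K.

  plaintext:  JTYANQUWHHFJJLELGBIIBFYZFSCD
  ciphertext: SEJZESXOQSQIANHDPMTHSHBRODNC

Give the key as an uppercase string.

JLLZRCDS

  i= 0: S-J =  9 → J
  i= 1: E-T = 11 → L
  i= 2: J-Y = 11 → L
  i= 3: Z-A = 25 → Z
  i= 4: E-N = 17 → R
  i= 5: S-Q =  2 → C
  i= 6: X-U =  3 → D
  i= 7: O-W = 18 → S
  i= 8: Q-H =  9 → J
  i= 9: S-H = 11 → L
  i=10: Q-F = 11 → L
  i=11: I-J = 25 → Z
  i=12: A-J = 17 → R
  i=13: N-L =  2 → C
  i=14: H-E =  3 → D
  i=15: D-L = 18 → S
  i=16: P-G =  9 → J
  i=17: M-B = 11 → L
  i=18: T-I = 11 → L
  i=19: H-I = 25 → Z
  i=20: S-B = 17 → R
  i=21: H-F =  2 → C
  i=22: B-Y =  3 → D
  i=23: R-Z = 18 → S
  i=24: O-F =  9 → J
  i=25: D-S = 11 → L
  i=26: N-C = 11 → L
  i=27: C-D = 25 → Z
  shifts repeat with period 8: JLLZRCDS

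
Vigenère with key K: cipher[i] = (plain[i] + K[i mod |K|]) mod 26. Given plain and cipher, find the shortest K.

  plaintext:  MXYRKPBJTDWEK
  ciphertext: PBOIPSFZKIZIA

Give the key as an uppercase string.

  i= 0: P-M =  3 → D
  i= 1: B-X =  4 → E
  i= 2: O-Y = 16 → Q
  i= 3: I-R = 17 → R
  i= 4: P-K =  5 → F
  i= 5: S-P =  3 → D
  i= 6: F-B =  4 → E
  i= 7: Z-J = 16 → Q
  i= 8: K-T = 17 → R
  i= 9: I-D =  5 → F
  i=10: Z-W =  3 → D
  i=11: I-E =  4 → E
  i=12: A-K = 16 → Q
  shifts repeat with period 5: DEQRF

DEQRF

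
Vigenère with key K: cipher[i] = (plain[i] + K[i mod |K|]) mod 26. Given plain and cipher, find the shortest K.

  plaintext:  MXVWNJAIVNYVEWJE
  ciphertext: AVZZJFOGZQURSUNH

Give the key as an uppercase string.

OYEDWW

  i= 0: A-M = 14 → O
  i= 1: V-X = 24 → Y
  i= 2: Z-V =  4 → E
  i= 3: Z-W =  3 → D
  i= 4: J-N = 22 → W
  i= 5: F-J = 22 → W
  i= 6: O-A = 14 → O
  i= 7: G-I = 24 → Y
  i= 8: Z-V =  4 → E
  i= 9: Q-N =  3 → D
  i=10: U-Y = 22 → W
  i=11: R-V = 22 → W
  i=12: S-E = 14 → O
  i=13: U-W = 24 → Y
  i=14: N-J =  4 → E
  i=15: H-E =  3 → D
  shifts repeat with period 6: OYEDWW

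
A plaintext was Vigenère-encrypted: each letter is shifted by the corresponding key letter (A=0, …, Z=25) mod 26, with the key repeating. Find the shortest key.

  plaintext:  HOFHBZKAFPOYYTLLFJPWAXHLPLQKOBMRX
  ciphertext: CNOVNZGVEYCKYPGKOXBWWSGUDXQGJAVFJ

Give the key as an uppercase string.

  i= 0: C-H = 21 → V
  i= 1: N-O = 25 → Z
  i= 2: O-F =  9 → J
  i= 3: V-H = 14 → O
  i= 4: N-B = 12 → M
  i= 5: Z-Z =  0 → A
  i= 6: G-K = 22 → W
  i= 7: V-A = 21 → V
  i= 8: E-F = 25 → Z
  i= 9: Y-P =  9 → J
  i=10: C-O = 14 → O
  i=11: K-Y = 12 → M
  i=12: Y-Y =  0 → A
  i=13: P-T = 22 → W
  i=14: G-L = 21 → V
  i=15: K-L = 25 → Z
  i=16: O-F =  9 → J
  i=17: X-J = 14 → O
  i=18: B-P = 12 → M
  i=19: W-W =  0 → A
  i=20: W-A = 22 → W
  i=21: S-X = 21 → V
  i=22: G-H = 25 → Z
  i=23: U-L =  9 → J
  i=24: D-P = 14 → O
  i=25: X-L = 12 → M
  i=26: Q-Q =  0 → A
  i=27: G-K = 22 → W
  i=28: J-O = 21 → V
  i=29: A-B = 25 → Z
  i=30: V-M =  9 → J
  i=31: F-R = 14 → O
  i=32: J-X = 12 → M
  shifts repeat with period 7: VZJOMAW

VZJOMAW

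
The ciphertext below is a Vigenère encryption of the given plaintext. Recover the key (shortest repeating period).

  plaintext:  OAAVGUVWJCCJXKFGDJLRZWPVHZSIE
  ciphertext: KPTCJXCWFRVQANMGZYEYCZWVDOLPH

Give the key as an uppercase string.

WPTHDDHA

  i= 0: K-O = 22 → W
  i= 1: P-A = 15 → P
  i= 2: T-A = 19 → T
  i= 3: C-V =  7 → H
  i= 4: J-G =  3 → D
  i= 5: X-U =  3 → D
  i= 6: C-V =  7 → H
  i= 7: W-W =  0 → A
  i= 8: F-J = 22 → W
  i= 9: R-C = 15 → P
  i=10: V-C = 19 → T
  i=11: Q-J =  7 → H
  i=12: A-X =  3 → D
  i=13: N-K =  3 → D
  i=14: M-F =  7 → H
  i=15: G-G =  0 → A
  i=16: Z-D = 22 → W
  i=17: Y-J = 15 → P
  i=18: E-L = 19 → T
  i=19: Y-R =  7 → H
  i=20: C-Z =  3 → D
  i=21: Z-W =  3 → D
  i=22: W-P =  7 → H
  i=23: V-V =  0 → A
  i=24: D-H = 22 → W
  i=25: O-Z = 15 → P
  i=26: L-S = 19 → T
  i=27: P-I =  7 → H
  i=28: H-E =  3 → D
  shifts repeat with period 8: WPTHDDHA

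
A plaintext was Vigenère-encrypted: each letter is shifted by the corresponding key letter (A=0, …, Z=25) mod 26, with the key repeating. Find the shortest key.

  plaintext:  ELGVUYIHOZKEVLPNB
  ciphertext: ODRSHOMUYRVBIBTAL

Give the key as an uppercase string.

  i= 0: O-E = 10 → K
  i= 1: D-L = 18 → S
  i= 2: R-G = 11 → L
  i= 3: S-V = 23 → X
  i= 4: H-U = 13 → N
  i= 5: O-Y = 16 → Q
  i= 6: M-I =  4 → E
  i= 7: U-H = 13 → N
  i= 8: Y-O = 10 → K
  i= 9: R-Z = 18 → S
  i=10: V-K = 11 → L
  i=11: B-E = 23 → X
  i=12: I-V = 13 → N
  i=13: B-L = 16 → Q
  i=14: T-P =  4 → E
  i=15: A-N = 13 → N
  i=16: L-B = 10 → K
  shifts repeat with period 8: KSLXNQEN

KSLXNQEN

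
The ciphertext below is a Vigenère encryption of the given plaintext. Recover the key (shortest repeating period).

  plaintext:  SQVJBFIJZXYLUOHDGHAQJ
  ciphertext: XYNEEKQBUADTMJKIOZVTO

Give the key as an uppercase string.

FISVD

  i= 0: X-S =  5 → F
  i= 1: Y-Q =  8 → I
  i= 2: N-V = 18 → S
  i= 3: E-J = 21 → V
  i= 4: E-B =  3 → D
  i= 5: K-F =  5 → F
  i= 6: Q-I =  8 → I
  i= 7: B-J = 18 → S
  i= 8: U-Z = 21 → V
  i= 9: A-X =  3 → D
  i=10: D-Y =  5 → F
  i=11: T-L =  8 → I
  i=12: M-U = 18 → S
  i=13: J-O = 21 → V
  i=14: K-H =  3 → D
  i=15: I-D =  5 → F
  i=16: O-G =  8 → I
  i=17: Z-H = 18 → S
  i=18: V-A = 21 → V
  i=19: T-Q =  3 → D
  i=20: O-J =  5 → F
  shifts repeat with period 5: FISVD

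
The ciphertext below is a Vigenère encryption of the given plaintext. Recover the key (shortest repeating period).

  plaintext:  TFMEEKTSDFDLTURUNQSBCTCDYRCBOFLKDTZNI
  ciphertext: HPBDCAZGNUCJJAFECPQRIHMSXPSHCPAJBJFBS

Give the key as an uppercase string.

OKPZYQG

  i= 0: H-T = 14 → O
  i= 1: P-F = 10 → K
  i= 2: B-M = 15 → P
  i= 3: D-E = 25 → Z
  i= 4: C-E = 24 → Y
  i= 5: A-K = 16 → Q
  i= 6: Z-T =  6 → G
  i= 7: G-S = 14 → O
  i= 8: N-D = 10 → K
  i= 9: U-F = 15 → P
  i=10: C-D = 25 → Z
  i=11: J-L = 24 → Y
  i=12: J-T = 16 → Q
  i=13: A-U =  6 → G
  i=14: F-R = 14 → O
  i=15: E-U = 10 → K
  i=16: C-N = 15 → P
  i=17: P-Q = 25 → Z
  i=18: Q-S = 24 → Y
  i=19: R-B = 16 → Q
  i=20: I-C =  6 → G
  i=21: H-T = 14 → O
  i=22: M-C = 10 → K
  i=23: S-D = 15 → P
  i=24: X-Y = 25 → Z
  i=25: P-R = 24 → Y
  i=26: S-C = 16 → Q
  i=27: H-B =  6 → G
  i=28: C-O = 14 → O
  i=29: P-F = 10 → K
  i=30: A-L = 15 → P
  i=31: J-K = 25 → Z
  i=32: B-D = 24 → Y
  i=33: J-T = 16 → Q
  i=34: F-Z =  6 → G
  i=35: B-N = 14 → O
  i=36: S-I = 10 → K
  shifts repeat with period 7: OKPZYQG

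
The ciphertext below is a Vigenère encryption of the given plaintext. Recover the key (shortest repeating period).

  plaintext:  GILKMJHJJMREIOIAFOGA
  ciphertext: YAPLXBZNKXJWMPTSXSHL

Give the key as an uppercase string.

  i= 0: Y-G = 18 → S
  i= 1: A-I = 18 → S
  i= 2: P-L =  4 → E
  i= 3: L-K =  1 → B
  i= 4: X-M = 11 → L
  i= 5: B-J = 18 → S
  i= 6: Z-H = 18 → S
  i= 7: N-J =  4 → E
  i= 8: K-J =  1 → B
  i= 9: X-M = 11 → L
  i=10: J-R = 18 → S
  i=11: W-E = 18 → S
  i=12: M-I =  4 → E
  i=13: P-O =  1 → B
  i=14: T-I = 11 → L
  i=15: S-A = 18 → S
  i=16: X-F = 18 → S
  i=17: S-O =  4 → E
  i=18: H-G =  1 → B
  i=19: L-A = 11 → L
  shifts repeat with period 5: SSEBL

SSEBL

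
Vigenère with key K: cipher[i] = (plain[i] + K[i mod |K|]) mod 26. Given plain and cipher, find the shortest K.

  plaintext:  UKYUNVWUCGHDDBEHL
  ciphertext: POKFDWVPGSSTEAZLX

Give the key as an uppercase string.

VEMLQBZ

  i= 0: P-U = 21 → V
  i= 1: O-K =  4 → E
  i= 2: K-Y = 12 → M
  i= 3: F-U = 11 → L
  i= 4: D-N = 16 → Q
  i= 5: W-V =  1 → B
  i= 6: V-W = 25 → Z
  i= 7: P-U = 21 → V
  i= 8: G-C =  4 → E
  i= 9: S-G = 12 → M
  i=10: S-H = 11 → L
  i=11: T-D = 16 → Q
  i=12: E-D =  1 → B
  i=13: A-B = 25 → Z
  i=14: Z-E = 21 → V
  i=15: L-H =  4 → E
  i=16: X-L = 12 → M
  shifts repeat with period 7: VEMLQBZ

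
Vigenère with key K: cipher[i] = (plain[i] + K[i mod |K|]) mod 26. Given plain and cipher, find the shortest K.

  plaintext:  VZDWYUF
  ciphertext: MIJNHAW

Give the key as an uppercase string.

  i= 0: M-V = 17 → R
  i= 1: I-Z =  9 → J
  i= 2: J-D =  6 → G
  i= 3: N-W = 17 → R
  i= 4: H-Y =  9 → J
  i= 5: A-U =  6 → G
  i= 6: W-F = 17 → R
  shifts repeat with period 3: RJG

RJG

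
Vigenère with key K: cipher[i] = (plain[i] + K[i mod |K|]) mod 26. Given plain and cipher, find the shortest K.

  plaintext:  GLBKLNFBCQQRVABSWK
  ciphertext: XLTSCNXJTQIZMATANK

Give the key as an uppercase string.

  i= 0: X-G = 17 → R
  i= 1: L-L =  0 → A
  i= 2: T-B = 18 → S
  i= 3: S-K =  8 → I
  i= 4: C-L = 17 → R
  i= 5: N-N =  0 → A
  i= 6: X-F = 18 → S
  i= 7: J-B =  8 → I
  i= 8: T-C = 17 → R
  i= 9: Q-Q =  0 → A
  i=10: I-Q = 18 → S
  i=11: Z-R =  8 → I
  i=12: M-V = 17 → R
  i=13: A-A =  0 → A
  i=14: T-B = 18 → S
  i=15: A-S =  8 → I
  i=16: N-W = 17 → R
  i=17: K-K =  0 → A
  shifts repeat with period 4: RASI

RASI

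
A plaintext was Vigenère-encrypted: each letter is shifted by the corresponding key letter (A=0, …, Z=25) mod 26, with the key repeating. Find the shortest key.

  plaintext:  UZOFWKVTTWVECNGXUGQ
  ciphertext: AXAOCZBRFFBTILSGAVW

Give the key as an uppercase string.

GYMJGP

  i= 0: A-U =  6 → G
  i= 1: X-Z = 24 → Y
  i= 2: A-O = 12 → M
  i= 3: O-F =  9 → J
  i= 4: C-W =  6 → G
  i= 5: Z-K = 15 → P
  i= 6: B-V =  6 → G
  i= 7: R-T = 24 → Y
  i= 8: F-T = 12 → M
  i= 9: F-W =  9 → J
  i=10: B-V =  6 → G
  i=11: T-E = 15 → P
  i=12: I-C =  6 → G
  i=13: L-N = 24 → Y
  i=14: S-G = 12 → M
  i=15: G-X =  9 → J
  i=16: A-U =  6 → G
  i=17: V-G = 15 → P
  i=18: W-Q =  6 → G
  shifts repeat with period 6: GYMJGP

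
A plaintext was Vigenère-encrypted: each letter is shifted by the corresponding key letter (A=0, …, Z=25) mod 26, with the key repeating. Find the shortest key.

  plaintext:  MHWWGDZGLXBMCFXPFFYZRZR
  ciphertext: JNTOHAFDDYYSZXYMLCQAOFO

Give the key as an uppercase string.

XGXSB

  i= 0: J-M = 23 → X
  i= 1: N-H =  6 → G
  i= 2: T-W = 23 → X
  i= 3: O-W = 18 → S
  i= 4: H-G =  1 → B
  i= 5: A-D = 23 → X
  i= 6: F-Z =  6 → G
  i= 7: D-G = 23 → X
  i= 8: D-L = 18 → S
  i= 9: Y-X =  1 → B
  i=10: Y-B = 23 → X
  i=11: S-M =  6 → G
  i=12: Z-C = 23 → X
  i=13: X-F = 18 → S
  i=14: Y-X =  1 → B
  i=15: M-P = 23 → X
  i=16: L-F =  6 → G
  i=17: C-F = 23 → X
  i=18: Q-Y = 18 → S
  i=19: A-Z =  1 → B
  i=20: O-R = 23 → X
  i=21: F-Z =  6 → G
  i=22: O-R = 23 → X
  shifts repeat with period 5: XGXSB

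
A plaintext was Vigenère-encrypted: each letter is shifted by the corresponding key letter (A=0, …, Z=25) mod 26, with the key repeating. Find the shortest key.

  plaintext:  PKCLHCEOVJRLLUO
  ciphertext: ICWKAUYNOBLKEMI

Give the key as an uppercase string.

  i= 0: I-P = 19 → T
  i= 1: C-K = 18 → S
  i= 2: W-C = 20 → U
  i= 3: K-L = 25 → Z
  i= 4: A-H = 19 → T
  i= 5: U-C = 18 → S
  i= 6: Y-E = 20 → U
  i= 7: N-O = 25 → Z
  i= 8: O-V = 19 → T
  i= 9: B-J = 18 → S
  i=10: L-R = 20 → U
  i=11: K-L = 25 → Z
  i=12: E-L = 19 → T
  i=13: M-U = 18 → S
  i=14: I-O = 20 → U
  shifts repeat with period 4: TSUZ

TSUZ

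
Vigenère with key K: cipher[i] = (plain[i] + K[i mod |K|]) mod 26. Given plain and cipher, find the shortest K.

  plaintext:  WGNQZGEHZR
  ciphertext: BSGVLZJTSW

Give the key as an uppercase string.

FMT

  i= 0: B-W =  5 → F
  i= 1: S-G = 12 → M
  i= 2: G-N = 19 → T
  i= 3: V-Q =  5 → F
  i= 4: L-Z = 12 → M
  i= 5: Z-G = 19 → T
  i= 6: J-E =  5 → F
  i= 7: T-H = 12 → M
  i= 8: S-Z = 19 → T
  i= 9: W-R =  5 → F
  shifts repeat with period 3: FMT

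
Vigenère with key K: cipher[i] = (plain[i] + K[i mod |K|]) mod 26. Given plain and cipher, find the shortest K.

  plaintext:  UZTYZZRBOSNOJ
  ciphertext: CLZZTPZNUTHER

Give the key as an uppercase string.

  i= 0: C-U =  8 → I
  i= 1: L-Z = 12 → M
  i= 2: Z-T =  6 → G
  i= 3: Z-Y =  1 → B
  i= 4: T-Z = 20 → U
  i= 5: P-Z = 16 → Q
  i= 6: Z-R =  8 → I
  i= 7: N-B = 12 → M
  i= 8: U-O =  6 → G
  i= 9: T-S =  1 → B
  i=10: H-N = 20 → U
  i=11: E-O = 16 → Q
  i=12: R-J =  8 → I
  shifts repeat with period 6: IMGBUQ

IMGBUQ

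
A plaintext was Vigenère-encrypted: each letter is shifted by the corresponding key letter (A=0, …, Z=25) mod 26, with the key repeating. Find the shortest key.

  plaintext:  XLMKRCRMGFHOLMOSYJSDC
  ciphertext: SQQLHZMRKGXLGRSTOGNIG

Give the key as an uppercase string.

  i= 0: S-X = 21 → V
  i= 1: Q-L =  5 → F
  i= 2: Q-M =  4 → E
  i= 3: L-K =  1 → B
  i= 4: H-R = 16 → Q
  i= 5: Z-C = 23 → X
  i= 6: M-R = 21 → V
  i= 7: R-M =  5 → F
  i= 8: K-G =  4 → E
  i= 9: G-F =  1 → B
  i=10: X-H = 16 → Q
  i=11: L-O = 23 → X
  i=12: G-L = 21 → V
  i=13: R-M =  5 → F
  i=14: S-O =  4 → E
  i=15: T-S =  1 → B
  i=16: O-Y = 16 → Q
  i=17: G-J = 23 → X
  i=18: N-S = 21 → V
  i=19: I-D =  5 → F
  i=20: G-C =  4 → E
  shifts repeat with period 6: VFEBQX

VFEBQX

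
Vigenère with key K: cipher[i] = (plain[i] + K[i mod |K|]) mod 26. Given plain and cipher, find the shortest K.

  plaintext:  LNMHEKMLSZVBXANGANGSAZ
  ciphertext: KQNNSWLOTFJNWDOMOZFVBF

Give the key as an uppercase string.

  i= 0: K-L = 25 → Z
  i= 1: Q-N =  3 → D
  i= 2: N-M =  1 → B
  i= 3: N-H =  6 → G
  i= 4: S-E = 14 → O
  i= 5: W-K = 12 → M
  i= 6: L-M = 25 → Z
  i= 7: O-L =  3 → D
  i= 8: T-S =  1 → B
  i= 9: F-Z =  6 → G
  i=10: J-V = 14 → O
  i=11: N-B = 12 → M
  i=12: W-X = 25 → Z
  i=13: D-A =  3 → D
  i=14: O-N =  1 → B
  i=15: M-G =  6 → G
  i=16: O-A = 14 → O
  i=17: Z-N = 12 → M
  i=18: F-G = 25 → Z
  i=19: V-S =  3 → D
  i=20: B-A =  1 → B
  i=21: F-Z =  6 → G
  shifts repeat with period 6: ZDBGOM

ZDBGOM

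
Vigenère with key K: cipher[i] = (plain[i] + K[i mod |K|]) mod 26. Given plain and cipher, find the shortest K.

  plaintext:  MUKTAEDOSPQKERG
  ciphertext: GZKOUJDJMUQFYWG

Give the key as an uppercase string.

UFAV

  i= 0: G-M = 20 → U
  i= 1: Z-U =  5 → F
  i= 2: K-K =  0 → A
  i= 3: O-T = 21 → V
  i= 4: U-A = 20 → U
  i= 5: J-E =  5 → F
  i= 6: D-D =  0 → A
  i= 7: J-O = 21 → V
  i= 8: M-S = 20 → U
  i= 9: U-P =  5 → F
  i=10: Q-Q =  0 → A
  i=11: F-K = 21 → V
  i=12: Y-E = 20 → U
  i=13: W-R =  5 → F
  i=14: G-G =  0 → A
  shifts repeat with period 4: UFAV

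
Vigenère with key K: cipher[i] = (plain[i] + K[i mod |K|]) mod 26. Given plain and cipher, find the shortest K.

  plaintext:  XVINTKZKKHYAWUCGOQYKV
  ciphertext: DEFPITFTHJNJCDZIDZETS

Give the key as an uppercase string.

GJXCPJ

  i= 0: D-X =  6 → G
  i= 1: E-V =  9 → J
  i= 2: F-I = 23 → X
  i= 3: P-N =  2 → C
  i= 4: I-T = 15 → P
  i= 5: T-K =  9 → J
  i= 6: F-Z =  6 → G
  i= 7: T-K =  9 → J
  i= 8: H-K = 23 → X
  i= 9: J-H =  2 → C
  i=10: N-Y = 15 → P
  i=11: J-A =  9 → J
  i=12: C-W =  6 → G
  i=13: D-U =  9 → J
  i=14: Z-C = 23 → X
  i=15: I-G =  2 → C
  i=16: D-O = 15 → P
  i=17: Z-Q =  9 → J
  i=18: E-Y =  6 → G
  i=19: T-K =  9 → J
  i=20: S-V = 23 → X
  shifts repeat with period 6: GJXCPJ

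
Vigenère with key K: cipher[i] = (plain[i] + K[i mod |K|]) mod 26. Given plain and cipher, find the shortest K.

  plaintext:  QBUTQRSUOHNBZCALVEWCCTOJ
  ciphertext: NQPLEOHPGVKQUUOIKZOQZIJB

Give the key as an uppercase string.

XPVSO

  i= 0: N-Q = 23 → X
  i= 1: Q-B = 15 → P
  i= 2: P-U = 21 → V
  i= 3: L-T = 18 → S
  i= 4: E-Q = 14 → O
  i= 5: O-R = 23 → X
  i= 6: H-S = 15 → P
  i= 7: P-U = 21 → V
  i= 8: G-O = 18 → S
  i= 9: V-H = 14 → O
  i=10: K-N = 23 → X
  i=11: Q-B = 15 → P
  i=12: U-Z = 21 → V
  i=13: U-C = 18 → S
  i=14: O-A = 14 → O
  i=15: I-L = 23 → X
  i=16: K-V = 15 → P
  i=17: Z-E = 21 → V
  i=18: O-W = 18 → S
  i=19: Q-C = 14 → O
  i=20: Z-C = 23 → X
  i=21: I-T = 15 → P
  i=22: J-O = 21 → V
  i=23: B-J = 18 → S
  shifts repeat with period 5: XPVSO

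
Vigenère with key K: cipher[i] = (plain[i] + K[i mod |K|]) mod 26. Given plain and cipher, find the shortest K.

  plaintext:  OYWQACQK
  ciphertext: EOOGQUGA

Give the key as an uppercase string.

  i= 0: E-O = 16 → Q
  i= 1: O-Y = 16 → Q
  i= 2: O-W = 18 → S
  i= 3: G-Q = 16 → Q
  i= 4: Q-A = 16 → Q
  i= 5: U-C = 18 → S
  i= 6: G-Q = 16 → Q
  i= 7: A-K = 16 → Q
  shifts repeat with period 3: QQS

QQS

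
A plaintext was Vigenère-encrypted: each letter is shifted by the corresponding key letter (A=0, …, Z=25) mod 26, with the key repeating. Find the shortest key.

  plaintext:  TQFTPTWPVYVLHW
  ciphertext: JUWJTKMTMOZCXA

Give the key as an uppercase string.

QER

  i= 0: J-T = 16 → Q
  i= 1: U-Q =  4 → E
  i= 2: W-F = 17 → R
  i= 3: J-T = 16 → Q
  i= 4: T-P =  4 → E
  i= 5: K-T = 17 → R
  i= 6: M-W = 16 → Q
  i= 7: T-P =  4 → E
  i= 8: M-V = 17 → R
  i= 9: O-Y = 16 → Q
  i=10: Z-V =  4 → E
  i=11: C-L = 17 → R
  i=12: X-H = 16 → Q
  i=13: A-W =  4 → E
  shifts repeat with period 3: QER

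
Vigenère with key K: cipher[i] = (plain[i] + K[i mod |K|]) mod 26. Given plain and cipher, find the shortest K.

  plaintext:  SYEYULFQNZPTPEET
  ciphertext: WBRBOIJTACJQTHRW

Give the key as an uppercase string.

  i= 0: W-S =  4 → E
  i= 1: B-Y =  3 → D
  i= 2: R-E = 13 → N
  i= 3: B-Y =  3 → D
  i= 4: O-U = 20 → U
  i= 5: I-L = 23 → X
  i= 6: J-F =  4 → E
  i= 7: T-Q =  3 → D
  i= 8: A-N = 13 → N
  i= 9: C-Z =  3 → D
  i=10: J-P = 20 → U
  i=11: Q-T = 23 → X
  i=12: T-P =  4 → E
  i=13: H-E =  3 → D
  i=14: R-E = 13 → N
  i=15: W-T =  3 → D
  shifts repeat with period 6: EDNDUX

EDNDUX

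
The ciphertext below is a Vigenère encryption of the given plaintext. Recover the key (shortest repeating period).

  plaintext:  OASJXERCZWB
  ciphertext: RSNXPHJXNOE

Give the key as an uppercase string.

DSVOS

  i= 0: R-O =  3 → D
  i= 1: S-A = 18 → S
  i= 2: N-S = 21 → V
  i= 3: X-J = 14 → O
  i= 4: P-X = 18 → S
  i= 5: H-E =  3 → D
  i= 6: J-R = 18 → S
  i= 7: X-C = 21 → V
  i= 8: N-Z = 14 → O
  i= 9: O-W = 18 → S
  i=10: E-B =  3 → D
  shifts repeat with period 5: DSVOS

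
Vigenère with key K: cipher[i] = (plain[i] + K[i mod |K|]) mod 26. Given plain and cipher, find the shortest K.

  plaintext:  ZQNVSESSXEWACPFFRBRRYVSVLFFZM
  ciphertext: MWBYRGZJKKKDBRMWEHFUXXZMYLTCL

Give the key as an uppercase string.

  i= 0: M-Z = 13 → N
  i= 1: W-Q =  6 → G
  i= 2: B-N = 14 → O
  i= 3: Y-V =  3 → D
  i= 4: R-S = 25 → Z
  i= 5: G-E =  2 → C
  i= 6: Z-S =  7 → H
  i= 7: J-S = 17 → R
  i= 8: K-X = 13 → N
  i= 9: K-E =  6 → G
  i=10: K-W = 14 → O
  i=11: D-A =  3 → D
  i=12: B-C = 25 → Z
  i=13: R-P =  2 → C
  i=14: M-F =  7 → H
  i=15: W-F = 17 → R
  i=16: E-R = 13 → N
  i=17: H-B =  6 → G
  i=18: F-R = 14 → O
  i=19: U-R =  3 → D
  i=20: X-Y = 25 → Z
  i=21: X-V =  2 → C
  i=22: Z-S =  7 → H
  i=23: M-V = 17 → R
  i=24: Y-L = 13 → N
  i=25: L-F =  6 → G
  i=26: T-F = 14 → O
  i=27: C-Z =  3 → D
  i=28: L-M = 25 → Z
  shifts repeat with period 8: NGODZCHR

NGODZCHR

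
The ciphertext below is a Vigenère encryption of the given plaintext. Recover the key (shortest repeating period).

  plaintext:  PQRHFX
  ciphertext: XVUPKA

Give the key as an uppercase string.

IFD

  i= 0: X-P =  8 → I
  i= 1: V-Q =  5 → F
  i= 2: U-R =  3 → D
  i= 3: P-H =  8 → I
  i= 4: K-F =  5 → F
  i= 5: A-X =  3 → D
  shifts repeat with period 3: IFD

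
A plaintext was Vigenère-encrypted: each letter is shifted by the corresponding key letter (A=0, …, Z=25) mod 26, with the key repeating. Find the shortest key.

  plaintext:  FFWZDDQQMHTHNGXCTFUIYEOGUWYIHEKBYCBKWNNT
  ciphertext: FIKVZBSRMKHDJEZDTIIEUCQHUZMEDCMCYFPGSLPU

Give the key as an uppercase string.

  i= 0: F-F =  0 → A
  i= 1: I-F =  3 → D
  i= 2: K-W = 14 → O
  i= 3: V-Z = 22 → W
  i= 4: Z-D = 22 → W
  i= 5: B-D = 24 → Y
  i= 6: S-Q =  2 → C
  i= 7: R-Q =  1 → B
  i= 8: M-M =  0 → A
  i= 9: K-H =  3 → D
  i=10: H-T = 14 → O
  i=11: D-H = 22 → W
  i=12: J-N = 22 → W
  i=13: E-G = 24 → Y
  i=14: Z-X =  2 → C
  i=15: D-C =  1 → B
  i=16: T-T =  0 → A
  i=17: I-F =  3 → D
  i=18: I-U = 14 → O
  i=19: E-I = 22 → W
  i=20: U-Y = 22 → W
  i=21: C-E = 24 → Y
  i=22: Q-O =  2 → C
  i=23: H-G =  1 → B
  i=24: U-U =  0 → A
  i=25: Z-W =  3 → D
  i=26: M-Y = 14 → O
  i=27: E-I = 22 → W
  i=28: D-H = 22 → W
  i=29: C-E = 24 → Y
  i=30: M-K =  2 → C
  i=31: C-B =  1 → B
  i=32: Y-Y =  0 → A
  i=33: F-C =  3 → D
  i=34: P-B = 14 → O
  i=35: G-K = 22 → W
  i=36: S-W = 22 → W
  i=37: L-N = 24 → Y
  i=38: P-N =  2 → C
  i=39: U-T =  1 → B
  shifts repeat with period 8: ADOWWYCB

ADOWWYCB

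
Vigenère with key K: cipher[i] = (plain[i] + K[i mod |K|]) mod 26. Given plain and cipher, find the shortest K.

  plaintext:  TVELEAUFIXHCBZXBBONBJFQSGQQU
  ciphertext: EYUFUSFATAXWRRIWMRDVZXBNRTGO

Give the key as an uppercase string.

LDQUQSLV

  i= 0: E-T = 11 → L
  i= 1: Y-V =  3 → D
  i= 2: U-E = 16 → Q
  i= 3: F-L = 20 → U
  i= 4: U-E = 16 → Q
  i= 5: S-A = 18 → S
  i= 6: F-U = 11 → L
  i= 7: A-F = 21 → V
  i= 8: T-I = 11 → L
  i= 9: A-X =  3 → D
  i=10: X-H = 16 → Q
  i=11: W-C = 20 → U
  i=12: R-B = 16 → Q
  i=13: R-Z = 18 → S
  i=14: I-X = 11 → L
  i=15: W-B = 21 → V
  i=16: M-B = 11 → L
  i=17: R-O =  3 → D
  i=18: D-N = 16 → Q
  i=19: V-B = 20 → U
  i=20: Z-J = 16 → Q
  i=21: X-F = 18 → S
  i=22: B-Q = 11 → L
  i=23: N-S = 21 → V
  i=24: R-G = 11 → L
  i=25: T-Q =  3 → D
  i=26: G-Q = 16 → Q
  i=27: O-U = 20 → U
  shifts repeat with period 8: LDQUQSLV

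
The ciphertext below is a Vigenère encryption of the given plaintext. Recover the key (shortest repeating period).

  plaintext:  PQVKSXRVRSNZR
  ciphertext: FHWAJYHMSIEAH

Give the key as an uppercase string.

  i= 0: F-P = 16 → Q
  i= 1: H-Q = 17 → R
  i= 2: W-V =  1 → B
  i= 3: A-K = 16 → Q
  i= 4: J-S = 17 → R
  i= 5: Y-X =  1 → B
  i= 6: H-R = 16 → Q
  i= 7: M-V = 17 → R
  i= 8: S-R =  1 → B
  i= 9: I-S = 16 → Q
  i=10: E-N = 17 → R
  i=11: A-Z =  1 → B
  i=12: H-R = 16 → Q
  shifts repeat with period 3: QRB

QRB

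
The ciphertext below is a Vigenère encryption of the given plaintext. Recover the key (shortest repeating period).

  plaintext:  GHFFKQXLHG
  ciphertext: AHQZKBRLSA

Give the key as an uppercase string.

  i= 0: A-G = 20 → U
  i= 1: H-H =  0 → A
  i= 2: Q-F = 11 → L
  i= 3: Z-F = 20 → U
  i= 4: K-K =  0 → A
  i= 5: B-Q = 11 → L
  i= 6: R-X = 20 → U
  i= 7: L-L =  0 → A
  i= 8: S-H = 11 → L
  i= 9: A-G = 20 → U
  shifts repeat with period 3: UAL

UAL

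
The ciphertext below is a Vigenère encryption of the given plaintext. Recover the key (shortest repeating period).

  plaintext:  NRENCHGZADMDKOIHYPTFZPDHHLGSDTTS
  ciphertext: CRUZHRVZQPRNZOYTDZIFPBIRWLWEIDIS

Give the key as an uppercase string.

PAQMFK

  i= 0: C-N = 15 → P
  i= 1: R-R =  0 → A
  i= 2: U-E = 16 → Q
  i= 3: Z-N = 12 → M
  i= 4: H-C =  5 → F
  i= 5: R-H = 10 → K
  i= 6: V-G = 15 → P
  i= 7: Z-Z =  0 → A
  i= 8: Q-A = 16 → Q
  i= 9: P-D = 12 → M
  i=10: R-M =  5 → F
  i=11: N-D = 10 → K
  i=12: Z-K = 15 → P
  i=13: O-O =  0 → A
  i=14: Y-I = 16 → Q
  i=15: T-H = 12 → M
  i=16: D-Y =  5 → F
  i=17: Z-P = 10 → K
  i=18: I-T = 15 → P
  i=19: F-F =  0 → A
  i=20: P-Z = 16 → Q
  i=21: B-P = 12 → M
  i=22: I-D =  5 → F
  i=23: R-H = 10 → K
  i=24: W-H = 15 → P
  i=25: L-L =  0 → A
  i=26: W-G = 16 → Q
  i=27: E-S = 12 → M
  i=28: I-D =  5 → F
  i=29: D-T = 10 → K
  i=30: I-T = 15 → P
  i=31: S-S =  0 → A
  shifts repeat with period 6: PAQMFK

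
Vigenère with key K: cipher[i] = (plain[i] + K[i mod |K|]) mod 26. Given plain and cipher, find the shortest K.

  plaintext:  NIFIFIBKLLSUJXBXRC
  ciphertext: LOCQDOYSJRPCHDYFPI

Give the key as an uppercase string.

YGXI

  i= 0: L-N = 24 → Y
  i= 1: O-I =  6 → G
  i= 2: C-F = 23 → X
  i= 3: Q-I =  8 → I
  i= 4: D-F = 24 → Y
  i= 5: O-I =  6 → G
  i= 6: Y-B = 23 → X
  i= 7: S-K =  8 → I
  i= 8: J-L = 24 → Y
  i= 9: R-L =  6 → G
  i=10: P-S = 23 → X
  i=11: C-U =  8 → I
  i=12: H-J = 24 → Y
  i=13: D-X =  6 → G
  i=14: Y-B = 23 → X
  i=15: F-X =  8 → I
  i=16: P-R = 24 → Y
  i=17: I-C =  6 → G
  shifts repeat with period 4: YGXI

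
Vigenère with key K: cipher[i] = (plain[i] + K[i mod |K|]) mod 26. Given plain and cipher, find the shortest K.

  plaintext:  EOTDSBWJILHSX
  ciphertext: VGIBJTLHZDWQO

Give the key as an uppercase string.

RSPY

  i= 0: V-E = 17 → R
  i= 1: G-O = 18 → S
  i= 2: I-T = 15 → P
  i= 3: B-D = 24 → Y
  i= 4: J-S = 17 → R
  i= 5: T-B = 18 → S
  i= 6: L-W = 15 → P
  i= 7: H-J = 24 → Y
  i= 8: Z-I = 17 → R
  i= 9: D-L = 18 → S
  i=10: W-H = 15 → P
  i=11: Q-S = 24 → Y
  i=12: O-X = 17 → R
  shifts repeat with period 4: RSPY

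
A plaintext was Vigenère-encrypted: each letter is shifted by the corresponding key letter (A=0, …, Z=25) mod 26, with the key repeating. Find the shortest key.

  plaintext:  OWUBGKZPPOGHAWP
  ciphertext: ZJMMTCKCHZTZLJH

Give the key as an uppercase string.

LNS

  i= 0: Z-O = 11 → L
  i= 1: J-W = 13 → N
  i= 2: M-U = 18 → S
  i= 3: M-B = 11 → L
  i= 4: T-G = 13 → N
  i= 5: C-K = 18 → S
  i= 6: K-Z = 11 → L
  i= 7: C-P = 13 → N
  i= 8: H-P = 18 → S
  i= 9: Z-O = 11 → L
  i=10: T-G = 13 → N
  i=11: Z-H = 18 → S
  i=12: L-A = 11 → L
  i=13: J-W = 13 → N
  i=14: H-P = 18 → S
  shifts repeat with period 3: LNS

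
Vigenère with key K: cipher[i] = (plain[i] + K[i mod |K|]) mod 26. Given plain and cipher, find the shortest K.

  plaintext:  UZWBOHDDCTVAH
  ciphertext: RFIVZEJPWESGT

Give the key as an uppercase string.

XGMUL

  i= 0: R-U = 23 → X
  i= 1: F-Z =  6 → G
  i= 2: I-W = 12 → M
  i= 3: V-B = 20 → U
  i= 4: Z-O = 11 → L
  i= 5: E-H = 23 → X
  i= 6: J-D =  6 → G
  i= 7: P-D = 12 → M
  i= 8: W-C = 20 → U
  i= 9: E-T = 11 → L
  i=10: S-V = 23 → X
  i=11: G-A =  6 → G
  i=12: T-H = 12 → M
  shifts repeat with period 5: XGMUL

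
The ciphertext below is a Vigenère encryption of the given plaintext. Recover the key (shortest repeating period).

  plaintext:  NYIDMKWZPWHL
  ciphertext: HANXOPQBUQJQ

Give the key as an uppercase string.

  i= 0: H-N = 20 → U
  i= 1: A-Y =  2 → C
  i= 2: N-I =  5 → F
  i= 3: X-D = 20 → U
  i= 4: O-M =  2 → C
  i= 5: P-K =  5 → F
  i= 6: Q-W = 20 → U
  i= 7: B-Z =  2 → C
  i= 8: U-P =  5 → F
  i= 9: Q-W = 20 → U
  i=10: J-H =  2 → C
  i=11: Q-L =  5 → F
  shifts repeat with period 3: UCF

UCF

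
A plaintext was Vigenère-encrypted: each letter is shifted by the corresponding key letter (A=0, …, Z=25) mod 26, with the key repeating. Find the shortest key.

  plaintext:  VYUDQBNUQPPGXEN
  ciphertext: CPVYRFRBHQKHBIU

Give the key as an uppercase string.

HRBVBEE

  i= 0: C-V =  7 → H
  i= 1: P-Y = 17 → R
  i= 2: V-U =  1 → B
  i= 3: Y-D = 21 → V
  i= 4: R-Q =  1 → B
  i= 5: F-B =  4 → E
  i= 6: R-N =  4 → E
  i= 7: B-U =  7 → H
  i= 8: H-Q = 17 → R
  i= 9: Q-P =  1 → B
  i=10: K-P = 21 → V
  i=11: H-G =  1 → B
  i=12: B-X =  4 → E
  i=13: I-E =  4 → E
  i=14: U-N =  7 → H
  shifts repeat with period 7: HRBVBEE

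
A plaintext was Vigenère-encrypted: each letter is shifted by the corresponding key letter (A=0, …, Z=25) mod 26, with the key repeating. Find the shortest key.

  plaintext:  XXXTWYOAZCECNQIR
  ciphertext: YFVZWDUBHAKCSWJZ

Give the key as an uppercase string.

  i= 0: Y-X =  1 → B
  i= 1: F-X =  8 → I
  i= 2: V-X = 24 → Y
  i= 3: Z-T =  6 → G
  i= 4: W-W =  0 → A
  i= 5: D-Y =  5 → F
  i= 6: U-O =  6 → G
  i= 7: B-A =  1 → B
  i= 8: H-Z =  8 → I
  i= 9: A-C = 24 → Y
  i=10: K-E =  6 → G
  i=11: C-C =  0 → A
  i=12: S-N =  5 → F
  i=13: W-Q =  6 → G
  i=14: J-I =  1 → B
  i=15: Z-R =  8 → I
  shifts repeat with period 7: BIYGAFG

BIYGAFG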